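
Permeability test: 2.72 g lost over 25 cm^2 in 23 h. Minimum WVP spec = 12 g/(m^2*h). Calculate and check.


WVP = 2.72 / (25 x 23) x 10000 = 47.30 g/(m^2*h)
Minimum: 12 g/(m^2*h)
Meets spec: Yes


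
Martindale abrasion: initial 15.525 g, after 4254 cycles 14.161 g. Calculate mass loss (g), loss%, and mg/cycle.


Loss = 15.525 - 14.161 = 1.364 g
Loss% = 1.364 / 15.525 x 100 = 8.79%
Rate = 1.364 / 4254 x 1000 = 0.321 mg/cycle


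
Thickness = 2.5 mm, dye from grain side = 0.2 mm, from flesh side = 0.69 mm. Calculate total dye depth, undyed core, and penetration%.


Total dyed = 0.89 mm
Undyed core = 1.61 mm
Penetration = 35.6%

Total dyed = 0.2 + 0.69 = 0.89 mm
Undyed core = 2.5 - 0.89 = 1.61 mm
Penetration = 0.89 / 2.5 x 100 = 35.6%


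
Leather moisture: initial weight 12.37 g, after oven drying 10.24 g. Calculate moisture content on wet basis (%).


Moisture = 12.37 - 10.24 = 2.13 g
MC = 2.13 / 12.37 x 100 = 17.2%


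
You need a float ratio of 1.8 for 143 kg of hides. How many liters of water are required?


257.4 L

Water = hide weight x target ratio
Water = 143 x 1.8 = 257.4 L


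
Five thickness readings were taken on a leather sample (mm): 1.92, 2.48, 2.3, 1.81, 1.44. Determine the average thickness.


Sum = 1.92 + 2.48 + 2.3 + 1.81 + 1.44 = 9.95
Average = 9.95 / 5 = 1.99 mm


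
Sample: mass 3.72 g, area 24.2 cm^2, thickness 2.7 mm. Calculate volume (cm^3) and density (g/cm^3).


Thickness in cm = 2.7 / 10 = 0.27 cm
Volume = 24.2 x 0.27 = 6.534 cm^3
Density = 3.72 / 6.534 = 0.569 g/cm^3


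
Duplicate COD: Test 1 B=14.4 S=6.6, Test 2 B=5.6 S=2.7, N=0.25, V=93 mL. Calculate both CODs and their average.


COD1 = (14.4 - 6.6) x 0.25 x 8000 / 93 = 167.7 mg/L
COD2 = (5.6 - 2.7) x 0.25 x 8000 / 93 = 62.4 mg/L
Average = (167.7 + 62.4) / 2 = 115.1 mg/L


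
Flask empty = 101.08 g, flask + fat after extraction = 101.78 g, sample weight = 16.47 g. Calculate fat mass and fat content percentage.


Fat mass = 0.70 g
Fat content = 4.3%

Fat mass = 101.78 - 101.08 = 0.70 g
Fat% = 0.70 / 16.47 x 100 = 4.3%


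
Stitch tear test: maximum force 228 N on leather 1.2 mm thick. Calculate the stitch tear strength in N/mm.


Stitch tear strength = force / thickness
STS = 228 / 1.2 = 190.0 N/mm


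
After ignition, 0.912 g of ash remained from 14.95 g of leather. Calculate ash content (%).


Ash% = 0.912 / 14.95 x 100
Ash% = 6.10%


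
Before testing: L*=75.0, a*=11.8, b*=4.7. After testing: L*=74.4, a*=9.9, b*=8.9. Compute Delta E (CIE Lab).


Delta E = 4.65


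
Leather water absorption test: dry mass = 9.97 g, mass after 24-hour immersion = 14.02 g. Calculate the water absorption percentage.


Water absorbed = 14.02 - 9.97 = 4.05 g
WA% = 4.05 / 9.97 x 100 = 40.6%


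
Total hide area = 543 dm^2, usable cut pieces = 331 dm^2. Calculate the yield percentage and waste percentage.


Yield = 61.0%
Waste = 39.0%

Yield = 331 / 543 x 100 = 61.0%
Waste = 543 - 331 = 212 dm^2
Waste% = 100 - 61.0 = 39.0%


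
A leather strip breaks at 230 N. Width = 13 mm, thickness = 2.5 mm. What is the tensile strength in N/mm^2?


7.08 N/mm^2


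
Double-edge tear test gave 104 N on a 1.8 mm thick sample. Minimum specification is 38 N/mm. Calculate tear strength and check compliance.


Tear strength = 104 / 1.8 = 57.8 N/mm
Required minimum = 38 N/mm
Compliant: Yes


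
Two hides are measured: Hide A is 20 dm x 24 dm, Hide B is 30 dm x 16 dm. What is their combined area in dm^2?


960 dm^2

Hide A area = 20 x 24 = 480 dm^2
Hide B area = 30 x 16 = 480 dm^2
Total = 480 + 480 = 960 dm^2


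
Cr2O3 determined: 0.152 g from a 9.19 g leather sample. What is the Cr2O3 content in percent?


1.65%

Cr2O3% = 0.152 / 9.19 x 100
Cr2O3% = 1.65%


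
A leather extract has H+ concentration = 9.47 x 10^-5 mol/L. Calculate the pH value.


pH = -log10[H+]
pH = -log10(9.47 x 10^-5) = 4.02


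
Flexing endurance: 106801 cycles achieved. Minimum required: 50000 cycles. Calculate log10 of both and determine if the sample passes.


log10(106801) = 5.03
log10(50000) = 4.70
Passes: Yes


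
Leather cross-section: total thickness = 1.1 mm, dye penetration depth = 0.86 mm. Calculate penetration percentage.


78.2%

Penetration% = 0.86 / 1.1 x 100
Penetration = 78.2%


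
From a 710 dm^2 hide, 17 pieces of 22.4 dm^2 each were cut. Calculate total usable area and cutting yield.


Usable area = 380.8 dm^2
Yield = 53.6%

Total usable = 17 x 22.4 = 380.8 dm^2
Yield = 380.8 / 710 x 100 = 53.6%


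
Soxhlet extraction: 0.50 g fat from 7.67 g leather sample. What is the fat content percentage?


Fat content = 0.50 / 7.67 x 100
Fat = 6.5%


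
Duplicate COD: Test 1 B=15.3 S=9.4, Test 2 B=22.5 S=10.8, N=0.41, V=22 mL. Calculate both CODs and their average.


COD1 = (15.3 - 9.4) x 0.41 x 8000 / 22 = 879.6 mg/L
COD2 = (22.5 - 10.8) x 0.41 x 8000 / 22 = 1744.4 mg/L
Average = (879.6 + 1744.4) / 2 = 1312.0 mg/L


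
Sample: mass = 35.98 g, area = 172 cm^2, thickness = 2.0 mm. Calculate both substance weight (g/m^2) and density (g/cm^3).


SW = 35.98 / 172 x 10000 = 2091.9 g/m^2
Volume = 172 x 2.0 / 10 = 34.40 cm^3
Density = 35.98 / 34.40 = 1.046 g/cm^3


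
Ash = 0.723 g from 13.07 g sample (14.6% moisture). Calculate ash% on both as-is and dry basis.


As-is ash = 5.53%
Dry-basis ash = 6.48%


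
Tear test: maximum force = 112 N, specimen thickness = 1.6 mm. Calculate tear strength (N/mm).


70.0 N/mm


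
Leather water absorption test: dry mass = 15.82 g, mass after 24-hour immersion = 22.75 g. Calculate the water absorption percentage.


Water absorbed = 22.75 - 15.82 = 6.93 g
WA% = 6.93 / 15.82 x 100 = 43.8%


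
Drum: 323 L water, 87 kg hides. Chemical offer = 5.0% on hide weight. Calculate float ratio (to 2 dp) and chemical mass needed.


Float ratio = 3.71
Chemical needed = 4.35 kg


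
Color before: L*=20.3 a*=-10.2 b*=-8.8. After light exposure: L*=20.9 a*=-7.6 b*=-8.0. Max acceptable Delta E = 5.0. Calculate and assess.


Delta E = 2.79
Passes: Yes

dL = 0.6, da = 2.6, db = 0.8
dE = sqrt((0.6)^2 + (2.6)^2 + (0.8)^2) = 2.79
Max = 5.0
Passes: Yes


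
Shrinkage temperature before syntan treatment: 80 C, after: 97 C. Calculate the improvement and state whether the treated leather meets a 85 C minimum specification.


Improvement = 97 - 80 = 17 C
Spec check: 97 C >= 85 C? Yes


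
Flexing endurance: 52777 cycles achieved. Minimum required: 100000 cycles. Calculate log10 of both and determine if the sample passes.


Achieved: log10 = 4.72
Required: log10 = 5.00
Passes: No

log10(52777) = 4.72
log10(100000) = 5.00
Passes: No


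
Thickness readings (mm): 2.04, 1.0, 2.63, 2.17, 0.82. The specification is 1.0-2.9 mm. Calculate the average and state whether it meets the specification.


Average = 1.73 mm
Within specification: Yes

Sum = 8.66
Average = 8.66 / 5 = 1.73 mm
Specification range: 1.0 to 2.9 mm
Within spec: Yes


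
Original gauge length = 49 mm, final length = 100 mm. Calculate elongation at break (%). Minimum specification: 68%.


Elongation = 104.1%
Meets spec: Yes

Extension = 100 - 49 = 51 mm
Elongation = 51 / 49 x 100 = 104.1%
Minimum required: 68%
Meets specification: Yes


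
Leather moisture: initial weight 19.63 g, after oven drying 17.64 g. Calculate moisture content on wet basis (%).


10.1%


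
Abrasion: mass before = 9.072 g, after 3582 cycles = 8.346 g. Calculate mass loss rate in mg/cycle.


Mass loss = 9.072 - 8.346 = 0.726 g
Rate = 0.726 / 3582 x 1000 = 0.203 mg/cycle


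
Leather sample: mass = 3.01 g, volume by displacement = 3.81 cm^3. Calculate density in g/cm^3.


0.790 g/cm^3

Density = mass / volume
Density = 3.01 / 3.81 = 0.790 g/cm^3


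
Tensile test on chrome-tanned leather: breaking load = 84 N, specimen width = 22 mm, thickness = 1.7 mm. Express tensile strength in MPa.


2.25 MPa

Cross-section = 22 x 1.7 = 37.4 mm^2
TS = 84 / 37.4 = 2.25 MPa
(1 N/mm^2 = 1 MPa)


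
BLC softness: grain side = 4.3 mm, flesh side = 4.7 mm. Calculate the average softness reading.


4.50 mm


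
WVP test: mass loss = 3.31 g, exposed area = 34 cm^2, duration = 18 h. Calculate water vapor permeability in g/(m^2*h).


54.08 g/(m^2*h)

WVP = mass_loss / (area x time) x 10000
WVP = 3.31 / (34 x 18) x 10000
WVP = 3.31 / 612 x 10000 = 54.08 g/(m^2*h)


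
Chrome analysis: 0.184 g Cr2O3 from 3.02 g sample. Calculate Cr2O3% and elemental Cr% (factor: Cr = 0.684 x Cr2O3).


Cr2O3 = 6.09%
Cr = 4.17%

Cr2O3% = 0.184 / 3.02 x 100 = 6.09%
Cr% = 6.09 x 0.684 = 4.17%


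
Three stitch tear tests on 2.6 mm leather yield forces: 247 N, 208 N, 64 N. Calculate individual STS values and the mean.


STS1 = 95.0 N/mm
STS2 = 80.0 N/mm
STS3 = 24.6 N/mm
Mean = 66.5 N/mm

STS1 = 247 / 2.6 = 95.0 N/mm
STS2 = 208 / 2.6 = 80.0 N/mm
STS3 = 64 / 2.6 = 24.6 N/mm
Mean = (95.0 + 80.0 + 24.6) / 3 = 66.5 N/mm


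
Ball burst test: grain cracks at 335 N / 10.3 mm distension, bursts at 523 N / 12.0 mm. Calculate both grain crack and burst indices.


Crack index = 335 / 10.3 = 32.5 N/mm
Burst index = 523 / 12.0 = 43.6 N/mm


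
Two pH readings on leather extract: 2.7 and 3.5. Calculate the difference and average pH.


Difference = 0.8
Average pH = 3.10

Difference = |2.7 - 3.5| = 0.8
Average = (2.7 + 3.5) / 2 = 3.10


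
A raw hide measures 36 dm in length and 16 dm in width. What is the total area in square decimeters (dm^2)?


576 dm^2

Area = length x width
Area = 36 x 16 = 576 dm^2


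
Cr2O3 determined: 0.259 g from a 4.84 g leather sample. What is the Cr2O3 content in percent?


5.35%

Cr2O3% = 0.259 / 4.84 x 100
Cr2O3% = 5.35%


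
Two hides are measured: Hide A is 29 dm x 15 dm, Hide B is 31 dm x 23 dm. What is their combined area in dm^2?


Hide A area = 29 x 15 = 435 dm^2
Hide B area = 31 x 23 = 713 dm^2
Total = 435 + 713 = 1148 dm^2


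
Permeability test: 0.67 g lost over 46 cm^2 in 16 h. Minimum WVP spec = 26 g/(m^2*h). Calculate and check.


WVP = 0.67 / (46 x 16) x 10000 = 9.10 g/(m^2*h)
Minimum: 26 g/(m^2*h)
Meets spec: No


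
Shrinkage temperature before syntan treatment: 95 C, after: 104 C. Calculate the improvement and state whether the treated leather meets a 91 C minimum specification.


Improvement = 104 - 95 = 9 C
Spec check: 104 C >= 91 C? Yes


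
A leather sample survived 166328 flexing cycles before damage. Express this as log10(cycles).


5.22

log10(166328) = 5.22


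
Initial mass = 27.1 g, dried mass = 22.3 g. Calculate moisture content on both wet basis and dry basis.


Moisture lost = 27.1 - 22.3 = 4.80 g
Wet basis MC = 4.80 / 27.1 x 100 = 17.7%
Dry basis MC = 4.80 / 22.3 x 100 = 21.5%


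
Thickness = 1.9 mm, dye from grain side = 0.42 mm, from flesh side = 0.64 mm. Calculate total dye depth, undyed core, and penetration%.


Total dyed = 0.42 + 0.64 = 1.06 mm
Undyed core = 1.9 - 1.06 = 0.84 mm
Penetration = 1.06 / 1.9 x 100 = 55.8%


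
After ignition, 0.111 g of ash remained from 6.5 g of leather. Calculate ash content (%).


Ash% = 0.111 / 6.5 x 100
Ash% = 1.71%


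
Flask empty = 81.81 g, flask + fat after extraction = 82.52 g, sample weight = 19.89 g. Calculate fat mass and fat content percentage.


Fat mass = 0.71 g
Fat content = 3.6%

Fat mass = 82.52 - 81.81 = 0.71 g
Fat% = 0.71 / 19.89 x 100 = 3.6%


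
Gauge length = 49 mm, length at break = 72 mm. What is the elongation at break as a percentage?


46.9%

Extension = 72 - 49 = 23 mm
Elongation = 23 / 49 x 100 = 46.9%


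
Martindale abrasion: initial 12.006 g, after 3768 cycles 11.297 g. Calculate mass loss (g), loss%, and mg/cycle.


Loss = 12.006 - 11.297 = 0.709 g
Loss% = 0.709 / 12.006 x 100 = 5.91%
Rate = 0.709 / 3768 x 1000 = 0.188 mg/cycle


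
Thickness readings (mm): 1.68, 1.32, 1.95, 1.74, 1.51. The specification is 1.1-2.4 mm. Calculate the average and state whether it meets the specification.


Sum = 8.20
Average = 8.20 / 5 = 1.64 mm
Specification range: 1.1 to 2.4 mm
Within spec: Yes


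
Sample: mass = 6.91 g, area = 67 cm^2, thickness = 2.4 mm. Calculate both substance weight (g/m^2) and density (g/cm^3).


Substance weight = 1031.3 g/m^2
Density = 0.430 g/cm^3

SW = 6.91 / 67 x 10000 = 1031.3 g/m^2
Volume = 67 x 2.4 / 10 = 16.08 cm^3
Density = 6.91 / 16.08 = 0.430 g/cm^3


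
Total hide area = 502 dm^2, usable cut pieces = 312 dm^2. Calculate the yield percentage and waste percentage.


Yield = 312 / 502 x 100 = 62.2%
Waste = 502 - 312 = 190 dm^2
Waste% = 100 - 62.2 = 37.8%


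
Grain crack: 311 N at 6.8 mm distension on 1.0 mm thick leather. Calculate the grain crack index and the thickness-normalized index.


Crack index = 45.7 N/mm
Normalized index = 45.7 N/mm per mm


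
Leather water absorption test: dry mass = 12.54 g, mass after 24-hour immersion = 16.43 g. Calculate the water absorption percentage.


Water absorbed = 16.43 - 12.54 = 3.89 g
WA% = 3.89 / 12.54 x 100 = 31.0%


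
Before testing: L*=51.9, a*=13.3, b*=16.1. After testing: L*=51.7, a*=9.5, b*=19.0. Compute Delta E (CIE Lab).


dL = 51.7 - 51.9 = -0.2
da = 9.5 - 13.3 = -3.8
db = 19.0 - 16.1 = 2.9
dE = sqrt((-0.2)^2 + (-3.8)^2 + (2.9)^2) = 4.78


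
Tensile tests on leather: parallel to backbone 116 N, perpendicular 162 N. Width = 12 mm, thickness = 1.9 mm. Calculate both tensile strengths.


Area = 12 x 1.9 = 22.8 mm^2
TS (parallel) = 116 / 22.8 = 5.09 N/mm^2
TS (perpendicular) = 162 / 22.8 = 7.11 N/mm^2


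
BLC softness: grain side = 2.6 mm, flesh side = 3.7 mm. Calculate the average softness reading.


3.15 mm


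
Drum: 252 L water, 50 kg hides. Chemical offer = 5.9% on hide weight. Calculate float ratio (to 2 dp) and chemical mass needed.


Float ratio = 5.04
Chemical needed = 2.95 kg

Float ratio = 252 / 50 = 5.04
Chemical = 50 x 5.9 / 100 = 2.95 kg


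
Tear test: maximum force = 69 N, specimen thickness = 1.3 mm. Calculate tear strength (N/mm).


Tear strength = force / thickness
Tear = 69 / 1.3 = 53.1 N/mm


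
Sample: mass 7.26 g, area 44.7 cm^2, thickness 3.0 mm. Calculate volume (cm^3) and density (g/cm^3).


Thickness in cm = 3.0 / 10 = 0.30 cm
Volume = 44.7 x 0.30 = 13.410 cm^3
Density = 7.26 / 13.410 = 0.541 g/cm^3


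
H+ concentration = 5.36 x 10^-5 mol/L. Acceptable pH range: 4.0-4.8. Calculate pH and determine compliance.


pH = 4.27
Compliant: Yes

pH = -log10(5.36 x 10^-5) = 4.27
Range: 4.0 to 4.8
Compliant: Yes


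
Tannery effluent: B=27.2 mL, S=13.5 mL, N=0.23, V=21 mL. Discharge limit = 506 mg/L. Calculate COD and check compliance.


COD = (27.2 - 13.5) x 0.23 x 8000 / 21 = 1200.4 mg/L
Limit: 506 mg/L
Compliant: No


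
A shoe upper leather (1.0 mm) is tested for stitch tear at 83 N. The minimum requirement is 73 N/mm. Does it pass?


STS = 83.0 N/mm
Passes: Yes


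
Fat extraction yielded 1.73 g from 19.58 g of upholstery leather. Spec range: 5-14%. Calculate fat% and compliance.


Fat content = 8.8%
Compliant: Yes

Fat% = 1.73 / 19.58 x 100 = 8.8%
Spec range: 5-14%
Compliant: Yes


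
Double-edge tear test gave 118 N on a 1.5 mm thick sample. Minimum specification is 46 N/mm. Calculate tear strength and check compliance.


Tear strength = 118 / 1.5 = 78.7 N/mm
Required minimum = 46 N/mm
Compliant: Yes


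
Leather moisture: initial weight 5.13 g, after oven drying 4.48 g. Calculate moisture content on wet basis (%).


12.7%


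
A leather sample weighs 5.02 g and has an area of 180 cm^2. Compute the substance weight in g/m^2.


Substance weight = mass / area x 10000
SW = 5.02 / 180 x 10000
SW = 278.9 g/m^2


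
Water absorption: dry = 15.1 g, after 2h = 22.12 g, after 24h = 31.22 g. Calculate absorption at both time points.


WA (2h) = (22.12 - 15.1) / 15.1 x 100 = 46.5%
WA (24h) = (31.22 - 15.1) / 15.1 x 100 = 106.8%


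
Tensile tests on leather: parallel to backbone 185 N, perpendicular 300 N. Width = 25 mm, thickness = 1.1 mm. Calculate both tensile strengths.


Parallel = 6.73 N/mm^2
Perpendicular = 10.91 N/mm^2

Area = 25 x 1.1 = 27.5 mm^2
TS (parallel) = 185 / 27.5 = 6.73 N/mm^2
TS (perpendicular) = 300 / 27.5 = 10.91 N/mm^2


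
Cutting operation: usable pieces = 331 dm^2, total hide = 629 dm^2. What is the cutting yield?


52.6%

Yield = usable / total x 100
Yield = 331 / 629 x 100 = 52.6%


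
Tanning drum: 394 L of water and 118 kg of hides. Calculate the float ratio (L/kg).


3.3

Float ratio = water / hide weight
Ratio = 394 / 118 = 3.3


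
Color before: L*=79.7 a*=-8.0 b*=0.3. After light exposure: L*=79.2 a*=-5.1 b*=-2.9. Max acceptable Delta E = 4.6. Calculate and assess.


Delta E = 4.35
Passes: Yes


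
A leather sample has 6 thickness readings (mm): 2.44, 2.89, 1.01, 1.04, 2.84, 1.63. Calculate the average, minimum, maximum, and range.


Average = 1.98 mm
Min = 1.01 mm
Max = 2.89 mm
Range = 1.88 mm

Sum = 11.85
Average = 11.85 / 6 = 1.98 mm
Minimum = 1.01 mm
Maximum = 2.89 mm
Range = 2.89 - 1.01 = 1.88 mm


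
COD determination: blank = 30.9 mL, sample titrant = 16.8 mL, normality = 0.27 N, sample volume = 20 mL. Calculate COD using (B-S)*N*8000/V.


COD = (30.9 - 16.8) x 0.27 x 8000 / 20
COD = 14.1 x 0.27 x 8000 / 20
COD = 1522.8 mg/L


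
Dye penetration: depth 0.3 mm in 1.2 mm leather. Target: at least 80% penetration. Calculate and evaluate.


Penetration = 25.0%
Meets target: No


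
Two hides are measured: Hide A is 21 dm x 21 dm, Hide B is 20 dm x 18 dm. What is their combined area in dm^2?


801 dm^2

Hide A area = 21 x 21 = 441 dm^2
Hide B area = 20 x 18 = 360 dm^2
Total = 441 + 360 = 801 dm^2


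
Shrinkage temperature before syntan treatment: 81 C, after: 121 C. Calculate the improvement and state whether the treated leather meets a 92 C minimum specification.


Improvement = 121 - 81 = 40 C
Spec check: 121 C >= 92 C? Yes


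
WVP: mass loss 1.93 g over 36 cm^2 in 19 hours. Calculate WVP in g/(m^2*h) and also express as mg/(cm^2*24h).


WVP = 1.93 / (36 x 19) x 10000 = 28.22 g/(m^2*h)
Mass loss in mg = 1.93 x 1000 = 1930 mg
Per cm^2 per 24h in mg: 1930 x 24 / (36 x 19) = 46320 / 684 = 67.72 mg/(cm^2*24h)


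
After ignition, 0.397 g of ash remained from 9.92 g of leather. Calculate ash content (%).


Ash% = 0.397 / 9.92 x 100
Ash% = 4.00%


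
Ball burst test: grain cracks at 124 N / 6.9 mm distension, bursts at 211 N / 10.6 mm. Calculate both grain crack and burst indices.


Crack index = 18.0 N/mm
Burst index = 19.9 N/mm

Crack index = 124 / 6.9 = 18.0 N/mm
Burst index = 211 / 10.6 = 19.9 N/mm


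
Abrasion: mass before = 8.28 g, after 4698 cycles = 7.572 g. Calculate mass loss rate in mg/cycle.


0.151 mg/cycle

Mass loss = 8.28 - 7.572 = 0.708 g
Rate = 0.708 / 4698 x 1000 = 0.151 mg/cycle


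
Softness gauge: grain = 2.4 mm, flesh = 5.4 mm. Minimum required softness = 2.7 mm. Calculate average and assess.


Average = (2.4 + 5.4) / 2 = 3.90 mm
Minimum = 2.7 mm
Meets requirement: Yes


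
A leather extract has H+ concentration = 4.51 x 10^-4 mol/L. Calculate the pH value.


pH = -log10[H+]
pH = -log10(4.51 x 10^-4) = 3.35


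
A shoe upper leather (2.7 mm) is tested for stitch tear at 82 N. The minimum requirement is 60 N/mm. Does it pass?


STS = 30.4 N/mm
Passes: No

STS = 82 / 2.7 = 30.4 N/mm
Minimum required: 60 N/mm
Passes: No


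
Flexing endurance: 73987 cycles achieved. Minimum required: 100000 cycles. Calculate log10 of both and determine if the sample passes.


log10(73987) = 4.87
log10(100000) = 5.00
Passes: No


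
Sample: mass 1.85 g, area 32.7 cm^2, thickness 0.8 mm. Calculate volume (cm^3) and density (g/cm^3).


Thickness in cm = 0.8 / 10 = 0.08 cm
Volume = 32.7 x 0.08 = 2.616 cm^3
Density = 1.85 / 2.616 = 0.707 g/cm^3


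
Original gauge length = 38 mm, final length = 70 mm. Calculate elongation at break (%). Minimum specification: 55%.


Extension = 70 - 38 = 32 mm
Elongation = 32 / 38 x 100 = 84.2%
Minimum required: 55%
Meets specification: Yes


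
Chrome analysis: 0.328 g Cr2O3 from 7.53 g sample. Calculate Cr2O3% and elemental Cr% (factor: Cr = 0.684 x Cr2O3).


Cr2O3 = 4.36%
Cr = 2.98%

Cr2O3% = 0.328 / 7.53 x 100 = 4.36%
Cr% = 4.36 x 0.684 = 2.98%


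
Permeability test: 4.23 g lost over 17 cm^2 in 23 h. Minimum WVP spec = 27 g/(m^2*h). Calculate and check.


WVP = 4.23 / (17 x 23) x 10000 = 108.18 g/(m^2*h)
Minimum: 27 g/(m^2*h)
Meets spec: Yes


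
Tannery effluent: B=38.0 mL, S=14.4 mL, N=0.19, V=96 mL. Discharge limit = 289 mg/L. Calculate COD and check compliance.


COD = 373.7 mg/L
Compliant: No


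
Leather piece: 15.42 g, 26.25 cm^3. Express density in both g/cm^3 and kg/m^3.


0.587 g/cm^3
587 kg/m^3

Density = 15.42 / 26.25 = 0.587 g/cm^3
Convert: 0.587 x 1000 = 587 kg/m^3


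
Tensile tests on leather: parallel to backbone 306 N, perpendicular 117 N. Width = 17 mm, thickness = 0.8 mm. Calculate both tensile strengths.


Area = 17 x 0.8 = 13.6 mm^2
TS (parallel) = 306 / 13.6 = 22.50 N/mm^2
TS (perpendicular) = 117 / 13.6 = 8.60 N/mm^2


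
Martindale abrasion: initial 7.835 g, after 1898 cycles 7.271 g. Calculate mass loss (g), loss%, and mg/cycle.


Loss = 7.835 - 7.271 = 0.564 g
Loss% = 0.564 / 7.835 x 100 = 7.20%
Rate = 0.564 / 1898 x 1000 = 0.297 mg/cycle


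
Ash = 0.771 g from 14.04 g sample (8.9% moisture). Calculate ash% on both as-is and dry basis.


As-is ash = 5.49%
Dry-basis ash = 6.03%


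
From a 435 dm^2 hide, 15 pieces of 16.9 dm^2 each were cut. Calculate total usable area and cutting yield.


Total usable = 15 x 16.9 = 253.5 dm^2
Yield = 253.5 / 435 x 100 = 58.3%


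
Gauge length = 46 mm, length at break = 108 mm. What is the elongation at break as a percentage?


Extension = 108 - 46 = 62 mm
Elongation = 62 / 46 x 100 = 134.8%


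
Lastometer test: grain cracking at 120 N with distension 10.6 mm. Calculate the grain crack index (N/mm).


Grain crack index = force / distension
Index = 120 / 10.6 = 11.3 N/mm


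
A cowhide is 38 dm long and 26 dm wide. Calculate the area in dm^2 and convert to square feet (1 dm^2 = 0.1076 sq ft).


988 dm^2
106.31 sq ft

Area = 38 x 26 = 988 dm^2
Conversion: 988 x 0.1076 = 106.31 sq ft


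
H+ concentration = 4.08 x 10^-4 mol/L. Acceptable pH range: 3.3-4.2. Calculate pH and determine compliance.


pH = 3.39
Compliant: Yes

pH = -log10(4.08 x 10^-4) = 3.39
Range: 3.3 to 4.2
Compliant: Yes


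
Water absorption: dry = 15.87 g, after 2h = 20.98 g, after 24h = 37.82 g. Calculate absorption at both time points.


WA (2h) = (20.98 - 15.87) / 15.87 x 100 = 32.2%
WA (24h) = (37.82 - 15.87) / 15.87 x 100 = 138.3%


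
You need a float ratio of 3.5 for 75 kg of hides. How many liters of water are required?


Water = hide weight x target ratio
Water = 75 x 3.5 = 262.5 L


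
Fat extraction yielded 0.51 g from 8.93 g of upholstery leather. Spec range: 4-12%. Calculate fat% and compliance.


Fat content = 5.7%
Compliant: Yes


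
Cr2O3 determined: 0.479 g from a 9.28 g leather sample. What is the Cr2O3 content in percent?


5.16%

Cr2O3% = 0.479 / 9.28 x 100
Cr2O3% = 5.16%


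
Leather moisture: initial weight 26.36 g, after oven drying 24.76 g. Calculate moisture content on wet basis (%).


6.1%

Moisture = 26.36 - 24.76 = 1.60 g
MC = 1.60 / 26.36 x 100 = 6.1%


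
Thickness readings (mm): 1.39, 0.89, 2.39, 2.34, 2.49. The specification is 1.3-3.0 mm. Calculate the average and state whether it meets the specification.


Average = 1.90 mm
Within specification: Yes

Sum = 9.50
Average = 9.50 / 5 = 1.90 mm
Specification range: 1.3 to 3.0 mm
Within spec: Yes


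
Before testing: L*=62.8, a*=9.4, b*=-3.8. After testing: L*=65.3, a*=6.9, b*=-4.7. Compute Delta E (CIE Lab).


dL = 65.3 - 62.8 = 2.5
da = 6.9 - 9.4 = -2.5
db = -4.7 - (-3.8) = -0.9
dE = sqrt((2.5)^2 + (-2.5)^2 + (-0.9)^2) = 3.65


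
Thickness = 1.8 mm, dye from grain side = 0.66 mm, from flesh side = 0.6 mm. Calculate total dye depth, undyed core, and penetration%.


Total dyed = 0.66 + 0.6 = 1.26 mm
Undyed core = 1.8 - 1.26 = 0.54 mm
Penetration = 1.26 / 1.8 x 100 = 70.0%


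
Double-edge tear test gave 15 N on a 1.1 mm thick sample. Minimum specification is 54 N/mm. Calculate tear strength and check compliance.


Tear strength = 15 / 1.1 = 13.6 N/mm
Required minimum = 54 N/mm
Compliant: No


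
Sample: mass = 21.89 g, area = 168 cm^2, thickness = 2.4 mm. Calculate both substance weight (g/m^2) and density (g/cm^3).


Substance weight = 1303.0 g/m^2
Density = 0.543 g/cm^3


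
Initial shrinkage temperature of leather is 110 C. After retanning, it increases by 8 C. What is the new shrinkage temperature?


118 C


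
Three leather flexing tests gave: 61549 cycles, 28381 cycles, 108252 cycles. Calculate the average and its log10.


Average = (61549 + 28381 + 108252) / 3 = 66061 cycles
log10(66061) = 4.82


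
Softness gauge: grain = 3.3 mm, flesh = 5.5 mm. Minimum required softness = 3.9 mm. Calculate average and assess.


Average = (3.3 + 5.5) / 2 = 4.40 mm
Minimum = 3.9 mm
Meets requirement: Yes


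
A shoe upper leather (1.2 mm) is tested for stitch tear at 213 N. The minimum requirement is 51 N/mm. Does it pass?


STS = 177.5 N/mm
Passes: Yes

STS = 213 / 1.2 = 177.5 N/mm
Minimum required: 51 N/mm
Passes: Yes


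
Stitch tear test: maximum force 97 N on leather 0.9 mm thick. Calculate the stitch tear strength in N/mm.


107.8 N/mm

Stitch tear strength = force / thickness
STS = 97 / 0.9 = 107.8 N/mm


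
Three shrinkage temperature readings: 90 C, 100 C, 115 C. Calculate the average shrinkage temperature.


101.7 C

Average = (90 + 100 + 115) / 3
Average = 305 / 3 = 101.7 C


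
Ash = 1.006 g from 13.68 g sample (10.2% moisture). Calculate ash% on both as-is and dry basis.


As-is ash = 7.35%
Dry-basis ash = 8.19%


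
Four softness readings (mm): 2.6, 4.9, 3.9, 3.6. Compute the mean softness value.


3.75 mm

Sum = 2.6 + 4.9 + 3.9 + 3.6
Mean = 15.0 / 4 = 3.75 mm


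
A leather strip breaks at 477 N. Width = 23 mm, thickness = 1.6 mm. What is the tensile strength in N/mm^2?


Cross-sectional area = 23 x 1.6 = 36.8 mm^2
Tensile strength = 477 / 36.8 = 12.96 N/mm^2


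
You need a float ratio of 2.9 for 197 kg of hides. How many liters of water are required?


571.3 L


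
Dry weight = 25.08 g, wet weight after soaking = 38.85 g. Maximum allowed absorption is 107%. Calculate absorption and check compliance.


Absorption = 54.9%
Compliant: Yes

WA = (38.85 - 25.08) / 25.08 x 100 = 54.9%
Maximum allowed: 107%
Compliant: Yes


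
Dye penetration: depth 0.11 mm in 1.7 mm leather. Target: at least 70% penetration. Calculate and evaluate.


Penetration = 6.5%
Meets target: No

Penetration = 0.11 / 1.7 x 100 = 6.5%
Target: 70%
Meets target: No


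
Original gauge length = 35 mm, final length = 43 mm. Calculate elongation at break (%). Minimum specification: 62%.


Extension = 43 - 35 = 8 mm
Elongation = 8 / 35 x 100 = 22.9%
Minimum required: 62%
Meets specification: No


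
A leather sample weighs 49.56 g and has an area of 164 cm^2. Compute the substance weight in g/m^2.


3022.0 g/m^2

Substance weight = mass / area x 10000
SW = 49.56 / 164 x 10000
SW = 3022.0 g/m^2


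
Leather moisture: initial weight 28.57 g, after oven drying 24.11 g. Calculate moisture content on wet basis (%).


15.6%


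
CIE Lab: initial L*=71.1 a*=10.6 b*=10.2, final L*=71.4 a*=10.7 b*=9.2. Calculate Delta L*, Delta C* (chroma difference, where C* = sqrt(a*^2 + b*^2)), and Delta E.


Delta L* = 71.4 - 71.1 = 0.3
C1* = sqrt((10.6)^2 + (10.2)^2) = 14.711
C2* = sqrt((10.7)^2 + (9.2)^2) = 14.111
Delta C* = 14.111 - 14.711 = -0.60
Delta E = sqrt((0.3)^2 + (0.1)^2 + (-1.0)^2) = 1.05


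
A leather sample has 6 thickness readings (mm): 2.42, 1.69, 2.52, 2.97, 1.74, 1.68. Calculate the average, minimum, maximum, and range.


Average = 2.17 mm
Min = 1.68 mm
Max = 2.97 mm
Range = 1.29 mm

Sum = 13.02
Average = 13.02 / 6 = 2.17 mm
Minimum = 1.68 mm
Maximum = 2.97 mm
Range = 2.97 - 1.68 = 1.29 mm


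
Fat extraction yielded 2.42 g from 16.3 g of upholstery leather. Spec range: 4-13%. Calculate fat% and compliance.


Fat content = 14.8%
Compliant: No

Fat% = 2.42 / 16.3 x 100 = 14.8%
Spec range: 4-13%
Compliant: No


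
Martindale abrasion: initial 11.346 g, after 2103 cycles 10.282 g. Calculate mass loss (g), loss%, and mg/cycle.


Loss = 11.346 - 10.282 = 1.064 g
Loss% = 1.064 / 11.346 x 100 = 9.38%
Rate = 1.064 / 2103 x 1000 = 0.506 mg/cycle


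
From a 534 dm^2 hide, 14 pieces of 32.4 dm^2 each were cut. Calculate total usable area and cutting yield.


Usable area = 453.6 dm^2
Yield = 84.9%

Total usable = 14 x 32.4 = 453.6 dm^2
Yield = 453.6 / 534 x 100 = 84.9%


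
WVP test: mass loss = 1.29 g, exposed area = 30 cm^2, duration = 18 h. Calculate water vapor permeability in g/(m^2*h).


23.89 g/(m^2*h)

WVP = mass_loss / (area x time) x 10000
WVP = 1.29 / (30 x 18) x 10000
WVP = 1.29 / 540 x 10000 = 23.89 g/(m^2*h)


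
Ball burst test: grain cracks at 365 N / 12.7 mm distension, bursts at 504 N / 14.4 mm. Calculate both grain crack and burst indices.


Crack index = 365 / 12.7 = 28.7 N/mm
Burst index = 504 / 14.4 = 35.0 N/mm


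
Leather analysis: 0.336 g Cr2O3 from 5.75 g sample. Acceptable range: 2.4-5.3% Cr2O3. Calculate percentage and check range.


Cr2O3 = 5.84%
Within range: No

Cr2O3% = 0.336 / 5.75 x 100 = 5.84%
Acceptable range: 2.4 to 5.3%
Within range: No


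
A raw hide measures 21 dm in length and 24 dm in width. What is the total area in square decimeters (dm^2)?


504 dm^2

Area = length x width
Area = 21 x 24 = 504 dm^2


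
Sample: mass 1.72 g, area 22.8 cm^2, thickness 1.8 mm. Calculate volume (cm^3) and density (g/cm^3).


Volume = 4.104 cm^3
Density = 0.419 g/cm^3

Thickness in cm = 1.8 / 10 = 0.18 cm
Volume = 22.8 x 0.18 = 4.104 cm^3
Density = 1.72 / 4.104 = 0.419 g/cm^3


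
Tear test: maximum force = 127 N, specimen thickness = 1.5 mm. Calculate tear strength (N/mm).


Tear strength = force / thickness
Tear = 127 / 1.5 = 84.7 N/mm


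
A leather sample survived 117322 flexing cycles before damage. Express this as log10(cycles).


log10(117322) = 5.07


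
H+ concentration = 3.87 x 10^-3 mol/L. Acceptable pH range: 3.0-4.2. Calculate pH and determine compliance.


pH = 2.41
Compliant: No

pH = -log10(3.87 x 10^-3) = 2.41
Range: 3.0 to 4.2
Compliant: No


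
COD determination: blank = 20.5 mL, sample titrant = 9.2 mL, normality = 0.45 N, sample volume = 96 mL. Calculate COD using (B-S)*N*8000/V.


COD = (20.5 - 9.2) x 0.45 x 8000 / 96
COD = 11.3 x 0.45 x 8000 / 96
COD = 423.8 mg/L


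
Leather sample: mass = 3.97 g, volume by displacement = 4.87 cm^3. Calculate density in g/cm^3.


Density = mass / volume
Density = 3.97 / 4.87 = 0.815 g/cm^3


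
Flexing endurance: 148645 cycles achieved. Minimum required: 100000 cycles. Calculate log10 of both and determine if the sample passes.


Achieved: log10 = 5.17
Required: log10 = 5.00
Passes: Yes


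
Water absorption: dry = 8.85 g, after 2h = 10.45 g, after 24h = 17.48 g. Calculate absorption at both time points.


2h absorption = 18.1%
24h absorption = 97.5%


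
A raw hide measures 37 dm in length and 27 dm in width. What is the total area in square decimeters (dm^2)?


999 dm^2

Area = length x width
Area = 37 x 27 = 999 dm^2


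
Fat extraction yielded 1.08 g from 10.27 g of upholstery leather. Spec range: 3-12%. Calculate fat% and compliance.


Fat% = 1.08 / 10.27 x 100 = 10.5%
Spec range: 3-12%
Compliant: Yes


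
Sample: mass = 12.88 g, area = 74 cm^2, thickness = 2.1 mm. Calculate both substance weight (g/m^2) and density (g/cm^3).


Substance weight = 1740.5 g/m^2
Density = 0.829 g/cm^3

SW = 12.88 / 74 x 10000 = 1740.5 g/m^2
Volume = 74 x 2.1 / 10 = 15.54 cm^3
Density = 12.88 / 15.54 = 0.829 g/cm^3


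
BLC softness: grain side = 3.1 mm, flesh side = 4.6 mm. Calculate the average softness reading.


Average = (3.1 + 4.6) / 2
Average = 3.85 mm


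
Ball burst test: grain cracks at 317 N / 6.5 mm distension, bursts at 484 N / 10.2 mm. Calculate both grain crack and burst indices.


Crack index = 48.8 N/mm
Burst index = 47.5 N/mm

Crack index = 317 / 6.5 = 48.8 N/mm
Burst index = 484 / 10.2 = 47.5 N/mm


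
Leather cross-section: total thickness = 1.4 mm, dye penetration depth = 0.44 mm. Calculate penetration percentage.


Penetration% = 0.44 / 1.4 x 100
Penetration = 31.4%


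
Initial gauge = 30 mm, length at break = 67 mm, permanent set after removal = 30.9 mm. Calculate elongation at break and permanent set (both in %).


Elongation at break = (67 - 30) / 30 x 100 = 123.3%
Permanent set = (30.9 - 30) / 30 x 100 = 3.0%


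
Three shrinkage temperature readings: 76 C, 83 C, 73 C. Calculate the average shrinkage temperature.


Average = (76 + 83 + 73) / 3
Average = 232 / 3 = 77.3 C


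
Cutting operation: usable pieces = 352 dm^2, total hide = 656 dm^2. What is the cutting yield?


53.7%

Yield = usable / total x 100
Yield = 352 / 656 x 100 = 53.7%


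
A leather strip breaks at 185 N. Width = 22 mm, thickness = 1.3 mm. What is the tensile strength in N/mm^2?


6.47 N/mm^2

Cross-sectional area = 22 x 1.3 = 28.6 mm^2
Tensile strength = 185 / 28.6 = 6.47 N/mm^2


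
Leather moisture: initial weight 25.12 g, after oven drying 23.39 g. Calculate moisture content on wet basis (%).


Moisture = 25.12 - 23.39 = 1.73 g
MC = 1.73 / 25.12 x 100 = 6.9%


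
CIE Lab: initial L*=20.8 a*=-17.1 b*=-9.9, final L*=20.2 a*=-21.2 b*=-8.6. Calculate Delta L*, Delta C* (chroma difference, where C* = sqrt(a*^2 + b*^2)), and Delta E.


Delta L* = 20.2 - 20.8 = -0.6
C1* = sqrt((-17.1)^2 + (-9.9)^2) = 19.759
C2* = sqrt((-21.2)^2 + (-8.6)^2) = 22.878
Delta C* = 22.878 - 19.759 = 3.12
Delta E = sqrt((-0.6)^2 + (-4.1)^2 + (1.3)^2) = 4.34


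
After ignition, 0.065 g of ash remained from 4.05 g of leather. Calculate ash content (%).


Ash% = 0.065 / 4.05 x 100
Ash% = 1.60%


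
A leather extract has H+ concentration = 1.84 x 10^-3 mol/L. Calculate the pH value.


pH = -log10[H+]
pH = -log10(1.84 x 10^-3) = 2.74


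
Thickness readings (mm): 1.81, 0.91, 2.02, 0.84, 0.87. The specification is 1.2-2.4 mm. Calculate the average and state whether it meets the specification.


Average = 1.29 mm
Within specification: Yes

Sum = 6.45
Average = 6.45 / 5 = 1.29 mm
Specification range: 1.2 to 2.4 mm
Within spec: Yes


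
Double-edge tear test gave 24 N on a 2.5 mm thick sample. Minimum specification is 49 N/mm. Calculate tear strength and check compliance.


Tear strength = 9.6 N/mm
Compliant: No


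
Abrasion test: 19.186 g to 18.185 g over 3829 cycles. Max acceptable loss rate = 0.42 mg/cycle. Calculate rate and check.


Loss = 19.186 - 18.185 = 1.001 g
Rate = 1.001 g / 3829 cycles x 1000 = 0.261 mg/cycle
Max = 0.42 mg/cycle
Passes: Yes


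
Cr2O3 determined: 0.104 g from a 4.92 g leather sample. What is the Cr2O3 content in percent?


2.11%


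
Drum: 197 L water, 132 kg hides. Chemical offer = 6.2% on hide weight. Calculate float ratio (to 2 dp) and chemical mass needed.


Float ratio = 1.49
Chemical needed = 8.184 kg

Float ratio = 197 / 132 = 1.49
Chemical = 132 x 6.2 / 100 = 8.184 kg


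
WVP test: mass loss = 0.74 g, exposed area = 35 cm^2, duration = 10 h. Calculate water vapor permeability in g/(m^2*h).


21.14 g/(m^2*h)


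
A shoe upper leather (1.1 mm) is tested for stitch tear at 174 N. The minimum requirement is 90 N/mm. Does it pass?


STS = 158.2 N/mm
Passes: Yes


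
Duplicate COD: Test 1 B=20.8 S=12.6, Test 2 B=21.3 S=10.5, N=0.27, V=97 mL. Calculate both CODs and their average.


COD1 = 182.6 mg/L
COD2 = 240.5 mg/L
Average = 211.6 mg/L

COD1 = (20.8 - 12.6) x 0.27 x 8000 / 97 = 182.6 mg/L
COD2 = (21.3 - 10.5) x 0.27 x 8000 / 97 = 240.5 mg/L
Average = (182.6 + 240.5) / 2 = 211.6 mg/L


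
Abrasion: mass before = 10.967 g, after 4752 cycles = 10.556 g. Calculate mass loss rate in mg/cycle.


0.086 mg/cycle

Mass loss = 10.967 - 10.556 = 0.411 g
Rate = 0.411 / 4752 x 1000 = 0.086 mg/cycle


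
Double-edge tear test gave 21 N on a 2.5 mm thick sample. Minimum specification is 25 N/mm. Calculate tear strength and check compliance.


Tear strength = 21 / 2.5 = 8.4 N/mm
Required minimum = 25 N/mm
Compliant: No


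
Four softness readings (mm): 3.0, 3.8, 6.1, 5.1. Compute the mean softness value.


Sum = 3.0 + 3.8 + 6.1 + 5.1
Mean = 18.0 / 4 = 4.50 mm


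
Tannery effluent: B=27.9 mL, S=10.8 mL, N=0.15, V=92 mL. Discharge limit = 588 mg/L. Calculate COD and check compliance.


COD = (27.9 - 10.8) x 0.15 x 8000 / 92 = 223.0 mg/L
Limit: 588 mg/L
Compliant: Yes


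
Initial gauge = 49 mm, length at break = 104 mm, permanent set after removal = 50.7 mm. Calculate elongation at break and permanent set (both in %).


Elongation at break = 112.2%
Permanent set = 3.5%

Elongation at break = (104 - 49) / 49 x 100 = 112.2%
Permanent set = (50.7 - 49) / 49 x 100 = 3.5%


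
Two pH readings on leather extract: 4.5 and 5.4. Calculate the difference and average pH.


Difference = |4.5 - 5.4| = 0.9
Average = (4.5 + 5.4) / 2 = 4.95


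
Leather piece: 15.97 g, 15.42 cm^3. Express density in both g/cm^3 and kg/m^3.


Density = 15.97 / 15.42 = 1.036 g/cm^3
Convert: 1.036 x 1000 = 1036 kg/m^3


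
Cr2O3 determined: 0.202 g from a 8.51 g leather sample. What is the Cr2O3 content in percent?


2.37%


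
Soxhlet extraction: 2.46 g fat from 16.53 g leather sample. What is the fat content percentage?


Fat content = 2.46 / 16.53 x 100
Fat = 14.9%


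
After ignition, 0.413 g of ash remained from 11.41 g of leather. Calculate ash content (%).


Ash% = 0.413 / 11.41 x 100
Ash% = 3.62%


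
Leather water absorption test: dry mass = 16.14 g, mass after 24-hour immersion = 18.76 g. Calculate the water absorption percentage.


16.2%


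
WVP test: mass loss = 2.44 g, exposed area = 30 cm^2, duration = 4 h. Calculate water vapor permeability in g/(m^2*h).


203.33 g/(m^2*h)


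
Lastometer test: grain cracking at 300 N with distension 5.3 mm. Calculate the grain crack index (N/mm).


56.6 N/mm

Grain crack index = force / distension
Index = 300 / 5.3 = 56.6 N/mm


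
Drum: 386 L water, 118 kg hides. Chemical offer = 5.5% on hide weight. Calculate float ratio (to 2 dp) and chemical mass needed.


Float ratio = 3.27
Chemical needed = 6.49 kg

Float ratio = 386 / 118 = 3.27
Chemical = 118 x 5.5 / 100 = 6.49 kg


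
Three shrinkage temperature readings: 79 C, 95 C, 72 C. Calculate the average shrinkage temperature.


Average = (79 + 95 + 72) / 3
Average = 246 / 3 = 82.0 C


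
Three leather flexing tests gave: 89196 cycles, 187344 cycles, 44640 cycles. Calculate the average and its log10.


Average = (89196 + 187344 + 44640) / 3 = 107060 cycles
log10(107060) = 5.03


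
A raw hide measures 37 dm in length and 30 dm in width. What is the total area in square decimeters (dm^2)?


1110 dm^2


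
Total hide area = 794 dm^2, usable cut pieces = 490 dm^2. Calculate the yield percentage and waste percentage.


Yield = 61.7%
Waste = 38.3%


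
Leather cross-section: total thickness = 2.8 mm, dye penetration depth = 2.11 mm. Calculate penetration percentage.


Penetration% = 2.11 / 2.8 x 100
Penetration = 75.4%


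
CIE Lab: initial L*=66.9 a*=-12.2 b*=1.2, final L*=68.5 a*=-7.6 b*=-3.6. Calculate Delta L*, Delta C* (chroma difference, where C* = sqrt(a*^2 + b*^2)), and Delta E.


Delta L* = 68.5 - 66.9 = 1.6
C1* = sqrt((-12.2)^2 + (1.2)^2) = 12.259
C2* = sqrt((-7.6)^2 + (-3.6)^2) = 8.410
Delta C* = 8.410 - 12.259 = -3.85
Delta E = sqrt((1.6)^2 + (4.6)^2 + (-4.8)^2) = 6.84
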